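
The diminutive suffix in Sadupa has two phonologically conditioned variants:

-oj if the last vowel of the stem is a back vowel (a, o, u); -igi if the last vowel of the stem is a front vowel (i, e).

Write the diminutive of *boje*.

*boje* — last vowel /e/ (a front vowel) → -igi → *bojeigi*.

bojeigi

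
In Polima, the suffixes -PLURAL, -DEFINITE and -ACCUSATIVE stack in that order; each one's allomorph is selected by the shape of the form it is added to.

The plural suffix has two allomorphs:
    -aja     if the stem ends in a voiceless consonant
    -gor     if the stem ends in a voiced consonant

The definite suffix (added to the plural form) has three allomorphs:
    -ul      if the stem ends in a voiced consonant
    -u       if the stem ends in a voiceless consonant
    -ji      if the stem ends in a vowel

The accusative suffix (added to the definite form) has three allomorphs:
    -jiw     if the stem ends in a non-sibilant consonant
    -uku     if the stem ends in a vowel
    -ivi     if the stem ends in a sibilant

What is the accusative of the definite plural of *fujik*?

fujikajajiuku

*fujik*: final consonant = /k/, voiceless → -aja → *fujikaja*.
Since the final sound of the plural form *fujikaja* is /a/ (a vowel), it takes -ji, giving *fujikajaji*.
The final sound of the definite form *fujikajaji* is /i/, which is a vowel, so the accusative suffix is -uku, giving *fujikajajiuku*.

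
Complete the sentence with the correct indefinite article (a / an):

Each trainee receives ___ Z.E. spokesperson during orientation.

The indefinite article is chosen by the initial *sound* of the following word, not its spelling.
The initialism *Z.E.* is read letter by letter; the first letter, Z, is pronounced /ziː/, which begins with a consonant sound.
So the article is *a*: Each trainee receives a Z.E. spokesperson during orientation.

a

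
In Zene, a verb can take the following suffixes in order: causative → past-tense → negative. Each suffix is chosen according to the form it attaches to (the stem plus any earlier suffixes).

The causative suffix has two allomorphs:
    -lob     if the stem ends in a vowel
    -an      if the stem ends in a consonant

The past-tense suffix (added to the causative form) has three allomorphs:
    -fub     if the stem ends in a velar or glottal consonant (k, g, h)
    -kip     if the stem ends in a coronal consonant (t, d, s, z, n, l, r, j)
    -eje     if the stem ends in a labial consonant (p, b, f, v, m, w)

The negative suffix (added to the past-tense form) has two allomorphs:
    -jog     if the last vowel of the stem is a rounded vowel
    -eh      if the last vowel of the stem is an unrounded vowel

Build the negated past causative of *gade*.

gadelobejeeh

*gade* — final sound /e/ (a vowel) → -lob → *gadelob*.
The causative form *gadelob*: final consonant = /b/, labial → -eje → *gadelobeje*.
Since the last vowel of the past-tense form *gadelobeje* is /e/ (an unrounded vowel), it takes -eh, giving *gadelobejeeh*.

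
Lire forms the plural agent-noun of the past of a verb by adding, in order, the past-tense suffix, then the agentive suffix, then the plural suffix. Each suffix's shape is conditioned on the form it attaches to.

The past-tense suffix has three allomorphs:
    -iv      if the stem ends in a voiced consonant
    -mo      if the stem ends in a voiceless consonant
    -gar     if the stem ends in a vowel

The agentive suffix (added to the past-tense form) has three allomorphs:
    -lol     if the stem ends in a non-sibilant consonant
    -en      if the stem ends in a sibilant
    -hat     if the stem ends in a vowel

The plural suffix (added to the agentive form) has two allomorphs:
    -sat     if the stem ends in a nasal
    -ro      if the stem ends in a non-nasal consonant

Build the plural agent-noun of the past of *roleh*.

rolehmohatro

*roleh* — final sound /h/ (a voiceless consonant) → -mo → *rolehmo*.
The past-tense form *rolehmo*: final sound = /o/, a vowel → -hat → *rolehmohat*.
The final consonant of the agentive form *rolehmohat* is /t/, which is non-nasal, so the plural suffix is -ro, giving *rolehmohatro*.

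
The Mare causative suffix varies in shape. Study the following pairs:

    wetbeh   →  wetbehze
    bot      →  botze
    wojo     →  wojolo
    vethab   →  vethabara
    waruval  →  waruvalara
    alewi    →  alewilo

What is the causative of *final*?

Looking at the final sound of each stem: -ze when the stem ends in a voiceless consonant (*wetbeh*, *bot*); -ara when the stem ends in a voiced consonant (*vethab*, *waruval*); -lo when the stem ends in a vowel (*wojo*, *alewi*).
Since the final sound of *final* is /l/ (a voiced consonant), it takes -ara, giving *finalara*.

finalara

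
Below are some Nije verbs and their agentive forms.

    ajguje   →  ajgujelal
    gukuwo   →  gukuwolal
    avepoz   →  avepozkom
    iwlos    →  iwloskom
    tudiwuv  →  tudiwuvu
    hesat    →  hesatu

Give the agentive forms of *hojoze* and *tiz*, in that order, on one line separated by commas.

hojozelal, tizkom

The pattern is sibilance of the final sound: -kom when the stem ends in a sibilant (*avepoz*, *iwlos*); -u when the stem ends in a non-sibilant consonant (*tudiwuv*, *hesat*); -lal when the stem ends in a vowel (*ajguje*, *gukuwo*).
*hojoze*: final sound = /e/, a vowel → -lal → *hojozelal*.
*tiz*: final sound = /z/, a sibilant → -kom → *tizkom*.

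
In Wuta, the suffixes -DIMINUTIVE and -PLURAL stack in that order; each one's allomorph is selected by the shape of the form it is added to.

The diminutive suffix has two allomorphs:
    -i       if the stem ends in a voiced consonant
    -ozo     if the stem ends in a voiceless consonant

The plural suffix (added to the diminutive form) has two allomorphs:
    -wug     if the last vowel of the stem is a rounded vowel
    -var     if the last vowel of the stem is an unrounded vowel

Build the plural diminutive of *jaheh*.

jahehozowug

Since the final consonant of *jaheh* is /h/ (voiceless), it takes -ozo, giving *jahehozo*.
The diminutive form *jahehozo* — last vowel /o/ (a rounded vowel) → -wug → *jahehozowug*.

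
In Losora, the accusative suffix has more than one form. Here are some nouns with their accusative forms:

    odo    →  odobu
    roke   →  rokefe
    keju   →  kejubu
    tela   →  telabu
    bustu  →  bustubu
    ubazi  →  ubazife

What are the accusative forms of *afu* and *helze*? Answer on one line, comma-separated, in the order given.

The suffix is conditioned by the last vowel: -fe when the last vowel of the stem is a front vowel (*roke*, *ubazi*); -bu when the last vowel of the stem is a back vowel (*odo*, *keju*, *tela*, *bustu*).
*afu*: last vowel = /u/, a back vowel → -bu → *afubu*.
The last vowel of *helze* is /e/, which is a front vowel, so the suffix is -fe, giving *helzefe*.

afubu, helzefe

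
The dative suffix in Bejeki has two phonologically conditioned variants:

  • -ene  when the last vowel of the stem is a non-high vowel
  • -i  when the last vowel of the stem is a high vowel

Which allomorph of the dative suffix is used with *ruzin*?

Since the last vowel of *ruzin* is /i/ (a high vowel), it takes -i.

-i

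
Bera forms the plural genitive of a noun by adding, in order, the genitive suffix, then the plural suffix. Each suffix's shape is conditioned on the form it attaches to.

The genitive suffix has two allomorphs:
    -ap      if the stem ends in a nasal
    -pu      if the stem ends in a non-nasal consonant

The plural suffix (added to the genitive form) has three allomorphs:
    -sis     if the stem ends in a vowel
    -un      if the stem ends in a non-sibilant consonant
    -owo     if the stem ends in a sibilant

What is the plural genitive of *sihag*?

Since the final consonant of *sihag* is /g/ (non-nasal), it takes -pu, giving *sihagpu*.
The genitive form *sihagpu*: final sound = /u/, a vowel → -sis → *sihagpusis*.

sihagpusis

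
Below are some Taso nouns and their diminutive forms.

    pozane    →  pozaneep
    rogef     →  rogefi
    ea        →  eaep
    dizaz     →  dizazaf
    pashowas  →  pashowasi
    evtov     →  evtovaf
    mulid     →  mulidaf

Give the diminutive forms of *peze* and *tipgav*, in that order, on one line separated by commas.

pezeep, tipgavaf

Looking at the final sound of each stem: -i when the stem ends in a voiceless consonant (*rogef*, *pashowas*); -af when the stem ends in a voiced consonant (*dizaz*, *evtov*, *mulid*); -ep when the stem ends in a vowel (*pozane*, *ea*).
Since the final sound of *peze* is /e/ (a vowel), it takes -ep, giving *pezeep*.
*tipgav* — final sound /v/ (a voiced consonant) → -af → *tipgavaf*.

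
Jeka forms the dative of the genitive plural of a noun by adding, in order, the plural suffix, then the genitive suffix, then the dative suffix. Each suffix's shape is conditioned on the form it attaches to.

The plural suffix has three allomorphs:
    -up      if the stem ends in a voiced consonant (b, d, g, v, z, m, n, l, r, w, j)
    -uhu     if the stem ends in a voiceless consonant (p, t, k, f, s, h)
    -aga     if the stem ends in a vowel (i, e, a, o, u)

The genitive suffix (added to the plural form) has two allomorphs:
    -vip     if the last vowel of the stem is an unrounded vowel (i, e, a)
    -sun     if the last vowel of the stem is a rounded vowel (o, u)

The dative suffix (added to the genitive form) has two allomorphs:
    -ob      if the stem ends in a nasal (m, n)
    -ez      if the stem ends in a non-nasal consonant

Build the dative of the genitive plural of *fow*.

fowupsunob

Since the final sound of *fow* is /w/ (a voiced consonant), it takes -up, giving *fowup*.
The last vowel of the plural form *fowup* is /u/, which is a rounded vowel, so the genitive suffix is -sun, giving *fowupsun*.
The genitive form *fowupsun* — final consonant /n/ (a nasal) → -ob → *fowupsunob*.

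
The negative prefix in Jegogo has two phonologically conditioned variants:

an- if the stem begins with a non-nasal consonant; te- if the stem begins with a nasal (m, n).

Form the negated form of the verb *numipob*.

tenumipob

*numipob*: first consonant = /n/, a nasal → te- → *tenumipob*.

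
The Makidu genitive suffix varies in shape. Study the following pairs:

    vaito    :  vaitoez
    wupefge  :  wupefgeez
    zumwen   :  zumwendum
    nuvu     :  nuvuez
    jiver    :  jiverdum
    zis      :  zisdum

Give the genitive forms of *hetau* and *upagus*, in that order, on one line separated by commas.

hetauez, upagusdum

The alternation tracks the final sound of the stem — -dum when the stem ends in a consonant (*zumwen*, *jiver*, *zis*); -ez when the stem ends in a vowel (*vaito*, *wupefge*, *nuvu*).
Since the final sound of *hetau* is /u/ (a vowel), it takes -ez, giving *hetauez*.
*upagus*: final sound = /s/, a consonant → -dum → *upagusdum*.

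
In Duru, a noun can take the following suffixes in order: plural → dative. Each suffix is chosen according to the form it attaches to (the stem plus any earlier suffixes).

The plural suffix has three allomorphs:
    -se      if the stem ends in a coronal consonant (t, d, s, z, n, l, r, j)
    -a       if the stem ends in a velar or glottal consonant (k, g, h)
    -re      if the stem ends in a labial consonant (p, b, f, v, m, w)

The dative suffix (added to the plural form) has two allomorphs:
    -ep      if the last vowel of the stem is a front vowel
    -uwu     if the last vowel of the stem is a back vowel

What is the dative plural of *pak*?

pakauwu

*pak* — final consonant /k/ (velar/glottal) → -a → *paka*.
Since the last vowel of the plural form *paka* is /a/ (a back vowel), it takes -uwu, giving *pakauwu*.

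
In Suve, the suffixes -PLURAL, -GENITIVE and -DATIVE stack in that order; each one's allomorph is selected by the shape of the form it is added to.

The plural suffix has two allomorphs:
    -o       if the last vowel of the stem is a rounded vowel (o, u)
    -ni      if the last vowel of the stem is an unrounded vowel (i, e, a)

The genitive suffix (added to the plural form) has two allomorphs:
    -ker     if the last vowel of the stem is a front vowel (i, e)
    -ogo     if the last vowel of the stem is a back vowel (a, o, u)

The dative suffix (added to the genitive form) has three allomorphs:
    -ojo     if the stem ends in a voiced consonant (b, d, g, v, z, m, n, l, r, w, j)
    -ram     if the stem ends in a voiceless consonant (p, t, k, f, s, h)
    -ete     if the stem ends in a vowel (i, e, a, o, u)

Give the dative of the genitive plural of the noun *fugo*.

fugooogoete

*fugo*: last vowel = /o/, a rounded vowel → -o → *fugoo*.
Since the last vowel of the plural form *fugoo* is /o/ (a back vowel), it takes -ogo, giving *fugooogo*.
The final sound of the genitive form *fugooogo* is /o/, which is a vowel, so the dative suffix is -ete, giving *fugooogoete*.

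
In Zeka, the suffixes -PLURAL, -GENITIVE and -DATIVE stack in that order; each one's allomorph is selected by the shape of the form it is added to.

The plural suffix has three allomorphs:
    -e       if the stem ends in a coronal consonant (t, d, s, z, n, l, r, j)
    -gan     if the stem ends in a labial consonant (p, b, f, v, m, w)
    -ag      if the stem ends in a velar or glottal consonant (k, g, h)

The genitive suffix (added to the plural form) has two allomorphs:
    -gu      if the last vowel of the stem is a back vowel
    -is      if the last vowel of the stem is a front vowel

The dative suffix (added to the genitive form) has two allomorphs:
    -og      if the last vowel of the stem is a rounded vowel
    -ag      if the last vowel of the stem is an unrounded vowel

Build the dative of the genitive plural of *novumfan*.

The final consonant of *novumfan* is /n/, which is coronal, so the plural suffix is -e, giving *novumfane*.
The last vowel of the plural form *novumfane* is /e/, which is a front vowel, so the genitive suffix is -is, giving *novumfaneis*.
The last vowel of the genitive form *novumfaneis* is /i/, which is an unrounded vowel, so the dative suffix is -ag, giving *novumfaneisag*.

novumfaneisag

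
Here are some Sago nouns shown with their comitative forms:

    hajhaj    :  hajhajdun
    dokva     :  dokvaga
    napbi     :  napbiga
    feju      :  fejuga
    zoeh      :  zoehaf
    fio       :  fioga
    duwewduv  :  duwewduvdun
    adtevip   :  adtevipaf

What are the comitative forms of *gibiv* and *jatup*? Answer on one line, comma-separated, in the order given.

gibivdun, jatupaf

The pattern is voicing of the final sound: -af when the stem ends in a voiceless consonant (*zoeh*, *adtevip*); -dun when the stem ends in a voiced consonant (*hajhaj*, *duwewduv*); -ga when the stem ends in a vowel (*dokva*, *napbi*, *feju*, *fio*).
*gibiv* — final sound /v/ (a voiced consonant) → -dun → *gibivdun*.
*jatup* — final sound /p/ (a voiceless consonant) → -af → *jatupaf*.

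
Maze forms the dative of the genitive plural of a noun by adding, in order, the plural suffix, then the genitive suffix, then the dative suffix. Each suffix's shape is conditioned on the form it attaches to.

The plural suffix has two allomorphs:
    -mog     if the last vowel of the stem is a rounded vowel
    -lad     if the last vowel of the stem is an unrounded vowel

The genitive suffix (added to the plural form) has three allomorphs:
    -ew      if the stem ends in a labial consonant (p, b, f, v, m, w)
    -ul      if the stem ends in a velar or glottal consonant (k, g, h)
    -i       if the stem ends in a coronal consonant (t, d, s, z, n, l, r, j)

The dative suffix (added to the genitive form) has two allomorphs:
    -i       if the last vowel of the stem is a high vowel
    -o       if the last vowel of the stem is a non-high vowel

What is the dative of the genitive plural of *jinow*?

*jinow*: last vowel = /o/, a rounded vowel → -mog → *jinowmog*.
The plural form *jinowmog*: final consonant = /g/, velar/glottal → -ul → *jinowmogul*.
The genitive form *jinowmogul* — last vowel /u/ (a high vowel) → -i → *jinowmoguli*.

jinowmoguli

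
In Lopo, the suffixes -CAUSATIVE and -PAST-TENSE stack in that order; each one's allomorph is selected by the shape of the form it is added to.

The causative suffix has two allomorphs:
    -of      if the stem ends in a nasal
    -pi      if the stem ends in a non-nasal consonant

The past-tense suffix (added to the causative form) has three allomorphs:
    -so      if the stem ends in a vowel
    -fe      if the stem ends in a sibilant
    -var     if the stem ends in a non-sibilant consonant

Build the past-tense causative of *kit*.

*kit*: final consonant = /t/, non-nasal → -pi → *kitpi*.
The final sound of the causative form *kitpi* is /i/, which is a vowel, so the past-tense suffix is -so, giving *kitpiso*.

kitpiso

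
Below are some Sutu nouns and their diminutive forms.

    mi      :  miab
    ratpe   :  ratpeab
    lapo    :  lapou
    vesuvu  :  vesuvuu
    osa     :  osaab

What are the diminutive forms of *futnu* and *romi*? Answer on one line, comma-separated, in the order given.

The suffix is conditioned by the last vowel: -u when the last vowel of the stem is a rounded vowel (*lapo*, *vesuvu*); -ab when the last vowel of the stem is an unrounded vowel (*mi*, *ratpe*, *osa*).
*futnu*: last vowel = /u/, a rounded vowel → -u → *futnuu*.
*romi*: last vowel = /i/, an unrounded vowel → -ab → *romiab*.

futnuu, romiab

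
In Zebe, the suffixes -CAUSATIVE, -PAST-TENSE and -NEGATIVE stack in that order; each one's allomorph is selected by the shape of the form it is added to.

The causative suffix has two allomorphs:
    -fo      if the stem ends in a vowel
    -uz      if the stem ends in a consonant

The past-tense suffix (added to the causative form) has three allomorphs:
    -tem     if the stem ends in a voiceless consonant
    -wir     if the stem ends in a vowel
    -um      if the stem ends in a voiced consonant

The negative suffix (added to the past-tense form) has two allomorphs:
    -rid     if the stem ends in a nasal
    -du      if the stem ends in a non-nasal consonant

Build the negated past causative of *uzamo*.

*uzamo* — final sound /o/ (a vowel) → -fo → *uzamofo*.
The causative form *uzamofo* — final sound /o/ (a vowel) → -wir → *uzamofowir*.
The final consonant of the past-tense form *uzamofowir* is /r/, which is non-nasal, so the negative suffix is -du, giving *uzamofowirdu*.

uzamofowirdu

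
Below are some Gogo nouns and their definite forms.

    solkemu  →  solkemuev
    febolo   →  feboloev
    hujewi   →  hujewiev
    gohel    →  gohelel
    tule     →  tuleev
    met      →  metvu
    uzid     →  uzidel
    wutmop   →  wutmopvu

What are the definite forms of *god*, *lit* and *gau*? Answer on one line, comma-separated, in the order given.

godel, litvu, gauev

The suffix is conditioned by the final sound: -vu when the stem ends in a voiceless consonant (*met*, *wutmop*); -el when the stem ends in a voiced consonant (*gohel*, *uzid*); -ev when the stem ends in a vowel (*solkemu*, *febolo*, *hujewi*, *tule*).
The final sound of *god* is /d/, which is a voiced consonant, so the suffix is -el, giving *godel*.
*lit*: final sound = /t/, a voiceless consonant → -vu → *litvu*.
*gau*: final sound = /u/, a vowel → -ev → *gauev*.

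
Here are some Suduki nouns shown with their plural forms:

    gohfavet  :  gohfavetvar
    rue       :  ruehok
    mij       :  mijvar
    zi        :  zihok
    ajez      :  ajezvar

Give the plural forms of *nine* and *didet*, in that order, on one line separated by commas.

The alternation tracks the final sound of the stem — -var when the stem ends in a consonant (*gohfavet*, *mij*, *ajez*); -hok when the stem ends in a vowel (*rue*, *zi*).
The final sound of *nine* is /e/, which is a vowel, so the suffix is -hok, giving *ninehok*.
Since the final sound of *didet* is /t/ (a consonant), it takes -var, giving *didetvar*.

ninehok, didetvar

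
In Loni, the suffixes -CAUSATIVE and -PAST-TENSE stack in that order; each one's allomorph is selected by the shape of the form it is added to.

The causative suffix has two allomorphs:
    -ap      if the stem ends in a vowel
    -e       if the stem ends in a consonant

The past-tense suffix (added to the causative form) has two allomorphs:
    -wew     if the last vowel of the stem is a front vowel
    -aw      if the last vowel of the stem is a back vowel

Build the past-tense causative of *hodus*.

hodusewew

*hodus*: final sound = /s/, a consonant → -e → *hoduse*.
The causative form *hoduse*: last vowel = /e/, a front vowel → -wew → *hodusewew*.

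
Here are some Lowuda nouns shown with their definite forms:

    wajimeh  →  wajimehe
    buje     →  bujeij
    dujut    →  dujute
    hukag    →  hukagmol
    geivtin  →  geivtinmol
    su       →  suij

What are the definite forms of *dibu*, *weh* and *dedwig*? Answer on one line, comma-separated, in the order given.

dibuij, wehe, dedwigmol

The suffix is conditioned by the final sound: -e when the stem ends in a voiceless consonant (*wajimeh*, *dujut*); -mol when the stem ends in a voiced consonant (*hukag*, *geivtin*); -ij when the stem ends in a vowel (*buje*, *su*).
The final sound of *dibu* is /u/, which is a vowel, so the suffix is -ij, giving *dibuij*.
The final sound of *weh* is /h/, which is a voiceless consonant, so the suffix is -e, giving *wehe*.
Since the final sound of *dedwig* is /g/ (a voiced consonant), it takes -mol, giving *dedwigmol*.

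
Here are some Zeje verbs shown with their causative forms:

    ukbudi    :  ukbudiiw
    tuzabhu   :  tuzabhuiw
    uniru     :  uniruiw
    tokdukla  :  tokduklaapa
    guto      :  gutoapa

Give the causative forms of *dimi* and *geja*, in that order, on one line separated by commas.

Looking at the last vowel of each stem: -iw when the last vowel of the stem is a high vowel (*ukbudi*, *tuzabhu*, *uniru*); -apa when the last vowel of the stem is a non-high vowel (*tokdukla*, *guto*).
Since the last vowel of *dimi* is /i/ (a high vowel), it takes -iw, giving *dimiiw*.
*geja* — last vowel /a/ (a non-high vowel) → -apa → *gejaapa*.

dimiiw, gejaapa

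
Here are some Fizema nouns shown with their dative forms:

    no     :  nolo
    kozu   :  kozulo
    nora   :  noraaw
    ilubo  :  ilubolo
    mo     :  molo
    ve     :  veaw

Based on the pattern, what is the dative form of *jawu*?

The suffix is conditioned by the last vowel: -lo when the last vowel of the stem is a rounded vowel (*no*, *kozu*, *ilubo*, *mo*); -aw when the last vowel of the stem is an unrounded vowel (*nora*, *ve*).
Since the last vowel of *jawu* is /u/ (a rounded vowel), it takes -lo, giving *jawulo*.

jawulo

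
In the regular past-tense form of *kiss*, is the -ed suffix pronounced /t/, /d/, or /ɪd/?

/t/

The stem *kiss* ends in a voiceless consonant other than /t/.
The -ed suffix is realized as /ɪd/ after /t, d/; as /t/ after other voiceless consonants; and as /d/ after other voiced sounds.
So -ed on *kiss* is pronounced /t/.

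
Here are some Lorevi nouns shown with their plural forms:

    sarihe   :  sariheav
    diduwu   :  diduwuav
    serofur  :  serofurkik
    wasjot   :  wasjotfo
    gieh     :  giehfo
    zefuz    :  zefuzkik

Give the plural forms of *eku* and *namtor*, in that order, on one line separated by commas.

ekuav, namtorkik

The suffix is conditioned by the final sound: -fo when the stem ends in a voiceless consonant (*wasjot*, *gieh*); -kik when the stem ends in a voiced consonant (*serofur*, *zefuz*); -av when the stem ends in a vowel (*sarihe*, *diduwu*).
*eku*: final sound = /u/, a vowel → -av → *ekuav*.
*namtor*: final sound = /r/, a voiced consonant → -kik → *namtorkik*.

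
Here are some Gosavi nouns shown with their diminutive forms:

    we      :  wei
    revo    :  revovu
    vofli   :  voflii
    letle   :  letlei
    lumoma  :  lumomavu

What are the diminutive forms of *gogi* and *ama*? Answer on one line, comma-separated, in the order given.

The suffix is conditioned by the last vowel: -i when the last vowel of the stem is a front vowel (*we*, *vofli*, *letle*); -vu when the last vowel of the stem is a back vowel (*revo*, *lumoma*).
The last vowel of *gogi* is /i/, which is a front vowel, so the suffix is -i, giving *gogii*.
Since the last vowel of *ama* is /a/ (a back vowel), it takes -vu, giving *amavu*.

gogii, amavu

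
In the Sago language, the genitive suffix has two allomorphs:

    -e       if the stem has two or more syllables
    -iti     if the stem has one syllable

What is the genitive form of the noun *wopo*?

With 2 syllables, *wopo* takes -e → *wopoe*.

wopoe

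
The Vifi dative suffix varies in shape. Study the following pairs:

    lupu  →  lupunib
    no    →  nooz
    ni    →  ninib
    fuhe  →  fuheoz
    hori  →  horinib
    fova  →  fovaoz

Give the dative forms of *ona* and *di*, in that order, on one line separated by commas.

onaoz, dinib

The alternation tracks the last vowel of the stem — -nib when the last vowel of the stem is a high vowel (*lupu*, *ni*, *hori*); -oz when the last vowel of the stem is a non-high vowel (*no*, *fuhe*, *fova*).
Since the last vowel of *ona* is /a/ (a non-high vowel), it takes -oz, giving *onaoz*.
*di*: last vowel = /i/, a high vowel → -nib → *dinib*.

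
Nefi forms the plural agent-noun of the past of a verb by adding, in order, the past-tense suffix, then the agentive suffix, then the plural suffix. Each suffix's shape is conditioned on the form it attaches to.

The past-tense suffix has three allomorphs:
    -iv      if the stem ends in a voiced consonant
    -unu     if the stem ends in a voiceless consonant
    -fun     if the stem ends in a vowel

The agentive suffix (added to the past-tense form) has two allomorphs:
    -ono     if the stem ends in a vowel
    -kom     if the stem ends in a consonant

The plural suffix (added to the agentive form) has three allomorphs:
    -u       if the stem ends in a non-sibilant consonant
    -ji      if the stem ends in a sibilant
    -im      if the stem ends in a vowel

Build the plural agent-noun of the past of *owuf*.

owufunuonoim

*owuf* — final sound /f/ (a voiceless consonant) → -unu → *owufunu*.
The final sound of the past-tense form *owufunu* is /u/, which is a vowel, so the agentive suffix is -ono, giving *owufunuono*.
The agentive form *owufunuono* — final sound /o/ (a vowel) → -im → *owufunuonoim*.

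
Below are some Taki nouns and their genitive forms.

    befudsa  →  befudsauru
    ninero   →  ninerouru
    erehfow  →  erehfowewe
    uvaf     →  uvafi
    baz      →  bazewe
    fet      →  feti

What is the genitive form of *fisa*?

fisauru

The pattern is voicing of the final sound: -i when the stem ends in a voiceless consonant (*uvaf*, *fet*); -ewe when the stem ends in a voiced consonant (*erehfow*, *baz*); -uru when the stem ends in a vowel (*befudsa*, *ninero*).
*fisa* — final sound /a/ (a vowel) → -uru → *fisauru*.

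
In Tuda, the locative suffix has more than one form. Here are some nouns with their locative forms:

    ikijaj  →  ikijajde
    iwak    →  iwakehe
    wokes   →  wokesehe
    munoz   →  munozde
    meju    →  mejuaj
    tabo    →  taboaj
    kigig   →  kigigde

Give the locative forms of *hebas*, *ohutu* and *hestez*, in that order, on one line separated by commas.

hebasehe, ohutuaj, hestezde

Looking at the final sound of each stem: -ehe when the stem ends in a voiceless consonant (*iwak*, *wokes*); -de when the stem ends in a voiced consonant (*ikijaj*, *munoz*, *kigig*); -aj when the stem ends in a vowel (*meju*, *tabo*).
Since the final sound of *hebas* is /s/ (a voiceless consonant), it takes -ehe, giving *hebasehe*.
*ohutu*: final sound = /u/, a vowel → -aj → *ohutuaj*.
*hestez*: final sound = /z/, a voiced consonant → -de → *hestezde*.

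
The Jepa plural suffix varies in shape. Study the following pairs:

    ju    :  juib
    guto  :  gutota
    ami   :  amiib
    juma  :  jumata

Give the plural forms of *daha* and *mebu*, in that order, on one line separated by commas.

dahata, mebuib

The suffix is conditioned by the last vowel: -ib when the last vowel of the stem is a high vowel (*ju*, *ami*); -ta when the last vowel of the stem is a non-high vowel (*guto*, *juma*).
*daha*: last vowel = /a/, a non-high vowel → -ta → *dahata*.
*mebu*: last vowel = /u/, a high vowel → -ib → *mebuib*.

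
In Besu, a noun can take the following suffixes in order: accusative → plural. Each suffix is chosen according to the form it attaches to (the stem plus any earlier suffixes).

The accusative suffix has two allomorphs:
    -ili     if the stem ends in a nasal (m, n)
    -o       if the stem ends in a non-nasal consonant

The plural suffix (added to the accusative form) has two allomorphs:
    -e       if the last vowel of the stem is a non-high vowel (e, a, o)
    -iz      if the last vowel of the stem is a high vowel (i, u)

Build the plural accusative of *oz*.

*oz*: final consonant = /z/, non-nasal → -o → *ozo*.
Since the last vowel of the accusative form *ozo* is /o/ (a non-high vowel), it takes -e, giving *ozoe*.

ozoe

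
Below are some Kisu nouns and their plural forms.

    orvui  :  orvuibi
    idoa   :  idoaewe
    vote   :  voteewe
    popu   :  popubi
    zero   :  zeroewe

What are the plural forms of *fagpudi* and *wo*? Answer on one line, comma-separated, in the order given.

fagpudibi, woewe

The suffix is conditioned by the last vowel: -bi when the last vowel of the stem is a high vowel (*orvui*, *popu*); -ewe when the last vowel of the stem is a non-high vowel (*idoa*, *vote*, *zero*).
*fagpudi*: last vowel = /i/, a high vowel → -bi → *fagpudibi*.
The last vowel of *wo* is /o/, which is a non-high vowel, so the suffix is -ewe, giving *woewe*.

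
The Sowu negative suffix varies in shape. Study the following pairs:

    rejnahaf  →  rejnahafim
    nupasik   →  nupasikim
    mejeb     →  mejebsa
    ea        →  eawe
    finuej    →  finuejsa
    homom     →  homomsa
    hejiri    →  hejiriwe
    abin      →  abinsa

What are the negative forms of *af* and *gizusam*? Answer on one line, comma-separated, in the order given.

The suffix is conditioned by the final sound: -im when the stem ends in a voiceless consonant (*rejnahaf*, *nupasik*); -sa when the stem ends in a voiced consonant (*mejeb*, *finuej*, *homom*, *abin*); -we when the stem ends in a vowel (*ea*, *hejiri*).
*af* — final sound /f/ (a voiceless consonant) → -im → *afim*.
The final sound of *gizusam* is /m/, which is a voiced consonant, so the suffix is -sa, giving *gizusamsa*.

afim, gizusamsa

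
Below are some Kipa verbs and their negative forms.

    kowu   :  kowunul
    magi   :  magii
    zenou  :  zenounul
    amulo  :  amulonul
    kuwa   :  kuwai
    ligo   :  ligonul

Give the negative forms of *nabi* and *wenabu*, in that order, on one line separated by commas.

nabii, wenabunul

The alternation tracks the last vowel of the stem — -nul when the last vowel of the stem is a rounded vowel (*kowu*, *zenou*, *amulo*, *ligo*); -i when the last vowel of the stem is an unrounded vowel (*magi*, *kuwa*).
Since the last vowel of *nabi* is /i/ (an unrounded vowel), it takes -i, giving *nabii*.
The last vowel of *wenabu* is /u/, which is a rounded vowel, so the suffix is -nul, giving *wenabunul*.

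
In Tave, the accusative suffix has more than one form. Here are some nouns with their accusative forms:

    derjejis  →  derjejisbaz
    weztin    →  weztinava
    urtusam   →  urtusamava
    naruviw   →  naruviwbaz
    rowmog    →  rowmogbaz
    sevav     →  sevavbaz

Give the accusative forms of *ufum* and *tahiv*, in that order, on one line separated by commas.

ufumava, tahivbaz

Looking at the final consonant of each stem: -ava when the stem ends in a nasal (*weztin*, *urtusam*); -baz when the stem ends in a non-nasal consonant (*derjejis*, *naruviw*, *rowmog*, *sevav*).
Since the final consonant of *ufum* is /m/ (a nasal), it takes -ava, giving *ufumava*.
*tahiv*: final consonant = /v/, non-nasal → -baz → *tahivbaz*.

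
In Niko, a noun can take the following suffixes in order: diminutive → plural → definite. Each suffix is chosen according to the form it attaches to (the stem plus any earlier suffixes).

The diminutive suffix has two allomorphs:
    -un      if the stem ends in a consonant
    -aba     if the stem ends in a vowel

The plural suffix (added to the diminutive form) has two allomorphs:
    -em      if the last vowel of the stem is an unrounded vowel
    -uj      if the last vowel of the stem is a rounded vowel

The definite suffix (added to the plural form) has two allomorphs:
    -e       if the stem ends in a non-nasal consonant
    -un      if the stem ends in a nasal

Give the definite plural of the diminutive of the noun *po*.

Since the final sound of *po* is /o/ (a vowel), it takes -aba, giving *poaba*.
The last vowel of the diminutive form *poaba* is /a/, which is an unrounded vowel, so the plural suffix is -em, giving *poabaem*.
The final consonant of the plural form *poabaem* is /m/, which is a nasal, so the definite suffix is -un, giving *poabaemun*.

poabaemun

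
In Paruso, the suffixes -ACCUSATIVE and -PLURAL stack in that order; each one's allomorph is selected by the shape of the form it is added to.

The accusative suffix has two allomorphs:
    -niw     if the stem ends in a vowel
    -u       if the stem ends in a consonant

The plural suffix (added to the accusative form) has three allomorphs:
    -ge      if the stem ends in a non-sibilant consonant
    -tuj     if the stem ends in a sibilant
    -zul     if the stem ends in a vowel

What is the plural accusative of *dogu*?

doguniwge

*dogu* — final sound /u/ (a vowel) → -niw → *doguniw*.
Since the final sound of the accusative form *doguniw* is /w/ (a non-sibilant consonant), it takes -ge, giving *doguniwge*.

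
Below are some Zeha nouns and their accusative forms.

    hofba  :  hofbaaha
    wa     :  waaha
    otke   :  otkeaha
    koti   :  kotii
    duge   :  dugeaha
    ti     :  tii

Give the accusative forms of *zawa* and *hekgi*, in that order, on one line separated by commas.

zawaaha, hekgii

Looking at the last vowel of each stem: -i when the last vowel of the stem is a high vowel (*koti*, *ti*); -aha when the last vowel of the stem is a non-high vowel (*hofba*, *wa*, *otke*, *duge*).
Since the last vowel of *zawa* is /a/ (a non-high vowel), it takes -aha, giving *zawaaha*.
*hekgi*: last vowel = /i/, a high vowel → -i → *hekgii*.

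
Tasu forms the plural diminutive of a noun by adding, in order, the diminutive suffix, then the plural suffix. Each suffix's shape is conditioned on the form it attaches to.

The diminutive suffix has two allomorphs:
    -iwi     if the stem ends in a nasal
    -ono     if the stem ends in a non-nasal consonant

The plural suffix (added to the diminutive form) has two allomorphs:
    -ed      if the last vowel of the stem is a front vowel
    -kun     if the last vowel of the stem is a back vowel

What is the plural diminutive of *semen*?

*semen* — final consonant /n/ (a nasal) → -iwi → *semeniwi*.
Since the last vowel of the diminutive form *semeniwi* is /i/ (a front vowel), it takes -ed, giving *semeniwied*.

semeniwied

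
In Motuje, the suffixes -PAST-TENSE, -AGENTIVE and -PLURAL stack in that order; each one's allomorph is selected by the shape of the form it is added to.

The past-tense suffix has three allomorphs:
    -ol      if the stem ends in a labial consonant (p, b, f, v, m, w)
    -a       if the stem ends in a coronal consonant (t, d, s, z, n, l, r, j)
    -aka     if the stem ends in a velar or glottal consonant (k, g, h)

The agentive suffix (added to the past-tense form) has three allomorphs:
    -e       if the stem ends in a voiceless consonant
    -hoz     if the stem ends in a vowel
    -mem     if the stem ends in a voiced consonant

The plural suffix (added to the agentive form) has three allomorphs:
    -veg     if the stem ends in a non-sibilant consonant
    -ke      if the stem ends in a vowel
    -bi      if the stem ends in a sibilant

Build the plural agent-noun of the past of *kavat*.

The final consonant of *kavat* is /t/, which is coronal, so the past-tense suffix is -a, giving *kavata*.
The past-tense form *kavata*: final sound = /a/, a vowel → -hoz → *kavatahoz*.
The final sound of the agentive form *kavatahoz* is /z/, which is a sibilant, so the plural suffix is -bi, giving *kavatahozbi*.

kavatahozbi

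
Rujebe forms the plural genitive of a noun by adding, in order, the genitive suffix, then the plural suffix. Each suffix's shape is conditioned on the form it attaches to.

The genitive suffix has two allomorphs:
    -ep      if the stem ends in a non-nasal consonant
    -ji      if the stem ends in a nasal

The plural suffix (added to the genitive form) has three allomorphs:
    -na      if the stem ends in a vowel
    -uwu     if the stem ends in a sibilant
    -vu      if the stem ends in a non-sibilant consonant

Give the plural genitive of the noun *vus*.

vusepvu

The final consonant of *vus* is /s/, which is non-nasal, so the genitive suffix is -ep, giving *vusep*.
The genitive form *vusep*: final sound = /p/, a non-sibilant consonant → -vu → *vusepvu*.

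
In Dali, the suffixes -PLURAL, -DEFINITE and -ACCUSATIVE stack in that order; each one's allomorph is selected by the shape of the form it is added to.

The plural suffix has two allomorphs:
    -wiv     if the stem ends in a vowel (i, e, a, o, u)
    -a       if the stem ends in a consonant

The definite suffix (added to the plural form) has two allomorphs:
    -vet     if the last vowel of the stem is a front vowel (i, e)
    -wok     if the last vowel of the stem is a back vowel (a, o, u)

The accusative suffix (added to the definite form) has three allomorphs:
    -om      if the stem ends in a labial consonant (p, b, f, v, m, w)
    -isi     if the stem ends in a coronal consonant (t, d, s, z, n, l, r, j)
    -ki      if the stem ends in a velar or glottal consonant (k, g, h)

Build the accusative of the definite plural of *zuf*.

zufawokki

*zuf*: final sound = /f/, a consonant → -a → *zufa*.
The plural form *zufa*: last vowel = /a/, a back vowel → -wok → *zufawok*.
The final consonant of the definite form *zufawok* is /k/, which is velar/glottal, so the accusative suffix is -ki, giving *zufawokki*.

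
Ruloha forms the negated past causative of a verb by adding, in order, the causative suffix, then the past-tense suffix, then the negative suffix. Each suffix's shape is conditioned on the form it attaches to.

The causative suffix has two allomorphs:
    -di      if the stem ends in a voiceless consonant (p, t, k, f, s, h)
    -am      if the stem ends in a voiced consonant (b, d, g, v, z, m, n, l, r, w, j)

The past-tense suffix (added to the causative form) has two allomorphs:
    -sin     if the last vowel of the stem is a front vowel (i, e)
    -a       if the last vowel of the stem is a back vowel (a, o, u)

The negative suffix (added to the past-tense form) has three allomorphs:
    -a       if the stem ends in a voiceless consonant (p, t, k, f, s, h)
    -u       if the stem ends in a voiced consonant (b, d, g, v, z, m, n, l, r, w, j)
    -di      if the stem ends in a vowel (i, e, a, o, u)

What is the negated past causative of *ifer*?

iferamadi

*ifer* — final consonant /r/ (voiced) → -am → *iferam*.
The causative form *iferam*: last vowel = /a/, a back vowel → -a → *iferama*.
The past-tense form *iferama*: final sound = /a/, a vowel → -di → *iferamadi*.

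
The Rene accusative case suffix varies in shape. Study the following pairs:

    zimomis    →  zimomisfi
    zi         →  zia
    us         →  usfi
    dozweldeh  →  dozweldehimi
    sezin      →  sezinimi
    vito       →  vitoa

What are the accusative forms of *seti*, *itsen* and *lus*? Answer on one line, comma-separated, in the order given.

The alternation tracks the final sound of the stem — -fi when the stem ends in a sibilant (*zimomis*, *us*); -imi when the stem ends in a non-sibilant consonant (*dozweldeh*, *sezin*); -a when the stem ends in a vowel (*zi*, *vito*).
*seti*: final sound = /i/, a vowel → -a → *setia*.
*itsen*: final sound = /n/, a non-sibilant consonant → -imi → *itsenimi*.
Since the final sound of *lus* is /s/ (a sibilant), it takes -fi, giving *lusfi*.

setia, itsenimi, lusfi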